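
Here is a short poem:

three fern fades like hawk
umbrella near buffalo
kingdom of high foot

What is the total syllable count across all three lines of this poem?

Line 1: "three fern fades like hawk": 1+1+1+1+1 = 5
Line 2: "umbrella near buffalo": 3+1+3 = 7
Line 3: "kingdom of high foot": 2+1+1+1 = 5
Total: 5 + 7 + 5 = 17

17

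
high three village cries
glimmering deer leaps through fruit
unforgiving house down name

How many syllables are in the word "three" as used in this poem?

1

"three" has 1 syllable.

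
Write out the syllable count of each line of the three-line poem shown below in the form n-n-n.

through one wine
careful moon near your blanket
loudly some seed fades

Line 1: through(1) + one(1) + wine(1) = 3
Line 2: careful(2) + moon(1) + near(1) + your(1) + blanket(2) = 7
Line 3: loudly(2) + some(1) + seed(1) + fades(1) = 5

3-7-5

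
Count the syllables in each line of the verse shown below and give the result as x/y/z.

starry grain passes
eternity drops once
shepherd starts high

Line 1: starry (2), grain (1), passes (2) → 5
Line 2: eternity (4), drops (1), once (1) → 6
Line 3: shepherd (2), starts (1), high (1) → 4

5/6/4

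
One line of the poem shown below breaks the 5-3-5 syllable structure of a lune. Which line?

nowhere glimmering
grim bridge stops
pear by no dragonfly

Line 3

Line 1: nowhere(2) + glimmering(3) = 5 ✓
Line 2: grim(1) + bridge(1) + stops(1) = 3 ✓
Line 3: pear(1) + by(1) + no(1) + dragonfly(3) = 6 (expected 5)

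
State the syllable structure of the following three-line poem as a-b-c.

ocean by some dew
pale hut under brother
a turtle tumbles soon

Line 1: ocean(2) + by(1) + some(1) + dew(1) = 5
Line 2: pale(1) + hut(1) + under(2) + brother(2) = 6
Line 3: a(1) + turtle(2) + tumbles(2) + soon(1) = 6

5-6-6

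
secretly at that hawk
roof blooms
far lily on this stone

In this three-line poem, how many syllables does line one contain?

Line one: secretly (3), at (1), that (1), hawk (1) → 6

6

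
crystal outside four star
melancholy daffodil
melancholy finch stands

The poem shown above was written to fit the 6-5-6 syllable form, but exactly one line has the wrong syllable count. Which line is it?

The second line

Line 1: crystal(2) + outside(2) + four(1) + star(1) = 6 ✓
Line 2: melancholy(4) + daffodil(3) = 7 (expected 5)
Line 3: melancholy(4) + finch(1) + stands(1) = 6 ✓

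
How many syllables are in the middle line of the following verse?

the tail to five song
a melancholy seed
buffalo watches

The middle line: "a melancholy seed": 1+4+1 = 6

6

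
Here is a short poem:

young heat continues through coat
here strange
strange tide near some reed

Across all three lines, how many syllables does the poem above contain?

Line 1: "young heat continues through coat": 1+1+3+1+1 = 7
Line 2: "here strange": 1+1 = 2
Line 3: "strange tide near some reed": 1+1+1+1+1 = 5
Total: 7 + 2 + 5 = 14

14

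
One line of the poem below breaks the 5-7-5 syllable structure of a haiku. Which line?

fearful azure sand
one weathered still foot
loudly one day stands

Line 1: fearful(2) + azure(2) + sand(1) = 5 ✓
Line 2: one(1) + weathered(2) + still(1) + foot(1) = 5 (expected 7)
Line 3: loudly(2) + one(1) + day(1) + stands(1) = 5 ✓

The second line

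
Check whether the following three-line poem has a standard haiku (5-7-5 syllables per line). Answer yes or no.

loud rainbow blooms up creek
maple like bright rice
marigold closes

Line 1: loud (1), rainbow (2), blooms (1), up (1), creek (1) → 6 (expected 5)
Line 2: maple (2), like (1), bright (1), rice (1) → 5 (expected 7)
Line 3: marigold (3), closes (2) → 5 ✓

No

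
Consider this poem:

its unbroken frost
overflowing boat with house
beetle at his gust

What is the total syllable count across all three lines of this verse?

Line 1: "its unbroken frost": 1+3+1 = 5
Line 2: "overflowing boat with house": 4+1+1+1 = 7
Line 3: "beetle at his gust": 2+1+1+1 = 5
Total: 5 + 7 + 5 = 17

17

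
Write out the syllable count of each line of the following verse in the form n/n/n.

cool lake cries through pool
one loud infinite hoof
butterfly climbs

5/6/4

Line 1: cool (1), lake (1), cries (1), through (1), pool (1) → 5
Line 2: one (1), loud (1), infinite (3), hoof (1) → 6
Line 3: butterfly (3), climbs (1) → 4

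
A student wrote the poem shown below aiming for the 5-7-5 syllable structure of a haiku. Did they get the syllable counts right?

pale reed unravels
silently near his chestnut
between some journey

Yes

Line 1: "pale reed unravels": 1+1+3 = 5 ✓
Line 2: "silently near his chestnut": 3+1+1+2 = 7 ✓
Line 3: "between some journey": 2+1+2 = 5 ✓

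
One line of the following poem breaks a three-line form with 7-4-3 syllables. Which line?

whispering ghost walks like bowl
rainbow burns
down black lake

Line 1: whispering(3) + ghost(1) + walks(1) + like(1) + bowl(1) = 7 ✓
Line 2: rainbow(2) + burns(1) = 3 (expected 4)
Line 3: down(1) + black(1) + lake(1) = 3 ✓

The second line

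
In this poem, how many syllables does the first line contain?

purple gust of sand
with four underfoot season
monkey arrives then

5

The first line: purple (2), gust (1), of (1), sand (1) → 5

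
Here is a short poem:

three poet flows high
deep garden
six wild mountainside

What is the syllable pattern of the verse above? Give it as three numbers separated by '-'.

Line 1: "three poet flows high": 1+2+1+1 = 5
Line 2: "deep garden": 1+2 = 3
Line 3: "six wild mountainside": 1+1+3 = 5

5-3-5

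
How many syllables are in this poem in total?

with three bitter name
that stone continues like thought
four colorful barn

Line 1: with (1), three (1), bitter (2), name (1) → 5
Line 2: that (1), stone (1), continues (3), like (1), thought (1) → 7
Line 3: four (1), colorful (3), barn (1) → 5
Total: 5 + 7 + 5 = 17

17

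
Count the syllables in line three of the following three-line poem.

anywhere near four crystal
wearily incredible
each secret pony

Line three: each (1), secret (2), pony (2) → 5

5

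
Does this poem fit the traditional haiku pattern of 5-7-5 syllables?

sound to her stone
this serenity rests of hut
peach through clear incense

No

Line 1: "sound to her stone": 1+1+1+1 = 4 (expected 5)
Line 2: "this serenity rests of hut": 1+4+1+1+1 = 8 (expected 7)
Line 3: "peach through clear incense": 1+1+1+2 = 5 ✓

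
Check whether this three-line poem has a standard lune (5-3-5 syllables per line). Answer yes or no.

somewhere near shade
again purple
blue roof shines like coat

Line 1: somewhere (2), near (1), shade (1) → 4 (expected 5)
Line 2: again (2), purple (2) → 4 (expected 3)
Line 3: blue (1), roof (1), shines (1), like (1), coat (1) → 5 ✓

No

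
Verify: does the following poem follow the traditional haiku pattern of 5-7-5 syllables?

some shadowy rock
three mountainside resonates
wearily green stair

Line 1: some (1), shadowy (3), rock (1) → 5 ✓
Line 2: three (1), mountainside (3), resonates (3) → 7 ✓
Line 3: wearily (3), green (1), stair (1) → 5 ✓

Yes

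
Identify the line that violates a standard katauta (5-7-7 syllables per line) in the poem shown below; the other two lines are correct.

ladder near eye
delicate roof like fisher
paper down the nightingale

Line 1: ladder(2) + near(1) + eye(1) = 4 (expected 5)
Line 2: delicate(3) + roof(1) + like(1) + fisher(2) = 7 ✓
Line 3: paper(2) + down(1) + the(1) + nightingale(3) = 7 ✓

Line 1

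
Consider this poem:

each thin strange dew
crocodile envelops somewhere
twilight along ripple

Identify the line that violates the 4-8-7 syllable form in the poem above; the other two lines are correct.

Line 1: each (1), thin (1), strange (1), dew (1) → 4 ✓
Line 2: crocodile (3), envelops (3), somewhere (2) → 8 ✓
Line 3: twilight (2), along (2), ripple (2) → 6 (expected 7)

Line 3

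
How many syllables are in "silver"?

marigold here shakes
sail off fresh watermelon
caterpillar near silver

"silver" has 2 syllables.

2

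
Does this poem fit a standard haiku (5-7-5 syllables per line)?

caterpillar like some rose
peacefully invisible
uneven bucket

No

Line 1: caterpillar (4), like (1), some (1), rose (1) → 7 (expected 5)
Line 2: peacefully (3), invisible (4) → 7 ✓
Line 3: uneven (3), bucket (2) → 5 ✓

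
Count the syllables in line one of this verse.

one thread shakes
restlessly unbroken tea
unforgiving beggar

3

Line one: one (1), thread (1), shakes (1) → 3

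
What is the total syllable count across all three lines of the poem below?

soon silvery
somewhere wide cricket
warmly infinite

14

Line 1: soon (1), silvery (3) → 4
Line 2: somewhere (2), wide (1), cricket (2) → 5
Line 3: warmly (2), infinite (3) → 5
Total: 4 + 5 + 5 = 14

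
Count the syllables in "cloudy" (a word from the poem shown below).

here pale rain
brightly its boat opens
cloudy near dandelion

2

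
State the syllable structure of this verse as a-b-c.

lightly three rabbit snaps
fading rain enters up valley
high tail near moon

6-8-4

Line 1: "lightly three rabbit snaps": 2+1+2+1 = 6
Line 2: "fading rain enters up valley": 2+1+2+1+2 = 8
Line 3: "high tail near moon": 1+1+1+1 = 4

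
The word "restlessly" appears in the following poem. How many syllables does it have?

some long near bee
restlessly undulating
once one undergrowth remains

3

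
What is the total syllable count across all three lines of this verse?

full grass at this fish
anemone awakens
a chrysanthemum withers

Line 1: full(1) + grass(1) + at(1) + this(1) + fish(1) = 5
Line 2: anemone(4) + awakens(3) = 7
Line 3: a(1) + chrysanthemum(4) + withers(2) = 7
Total: 5 + 7 + 7 = 19

19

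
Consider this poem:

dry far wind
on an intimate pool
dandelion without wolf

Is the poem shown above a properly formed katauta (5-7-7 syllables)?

Line 1: dry (1), far (1), wind (1) → 3 (expected 5)
Line 2: on (1), an (1), intimate (3), pool (1) → 6 (expected 7)
Line 3: dandelion (4), without (2), wolf (1) → 7 ✓

No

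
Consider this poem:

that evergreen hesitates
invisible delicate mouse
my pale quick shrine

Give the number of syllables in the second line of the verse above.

8

The second line: "invisible delicate mouse": 4+3+1 = 8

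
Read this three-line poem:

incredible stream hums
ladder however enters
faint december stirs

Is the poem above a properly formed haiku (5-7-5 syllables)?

No

Line 1: incredible (4), stream (1), hums (1) → 6 (expected 5)
Line 2: ladder (2), however (3), enters (2) → 7 ✓
Line 3: faint (1), december (3), stirs (1) → 5 ✓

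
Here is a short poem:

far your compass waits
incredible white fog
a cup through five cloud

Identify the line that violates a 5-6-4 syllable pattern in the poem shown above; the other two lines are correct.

The third line

Line 1: far(1) + your(1) + compass(2) + waits(1) = 5 ✓
Line 2: incredible(4) + white(1) + fog(1) = 6 ✓
Line 3: a(1) + cup(1) + through(1) + five(1) + cloud(1) = 5 (expected 4)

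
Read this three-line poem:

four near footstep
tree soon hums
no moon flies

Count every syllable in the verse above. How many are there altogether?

Line 1: four (1), near (1), footstep (2) → 4
Line 2: tree (1), soon (1), hums (1) → 3
Line 3: no (1), moon (1), flies (1) → 3
Total: 4 + 3 + 3 = 10

10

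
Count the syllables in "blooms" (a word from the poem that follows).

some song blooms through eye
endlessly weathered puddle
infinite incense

1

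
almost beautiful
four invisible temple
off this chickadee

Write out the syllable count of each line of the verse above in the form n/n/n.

Line 1: almost (2), beautiful (3) → 5
Line 2: four (1), invisible (4), temple (2) → 7
Line 3: off (1), this (1), chickadee (3) → 5

5/7/5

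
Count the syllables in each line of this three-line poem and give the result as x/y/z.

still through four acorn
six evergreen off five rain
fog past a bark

Line 1: still(1) + through(1) + four(1) + acorn(2) = 5
Line 2: six(1) + evergreen(3) + off(1) + five(1) + rain(1) = 7
Line 3: fog(1) + past(1) + a(1) + bark(1) = 4

5/7/4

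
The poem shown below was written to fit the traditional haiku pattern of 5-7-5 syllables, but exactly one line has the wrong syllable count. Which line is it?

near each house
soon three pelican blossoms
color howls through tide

The first line

Line 1: near(1) + each(1) + house(1) = 3 (expected 5)
Line 2: soon(1) + three(1) + pelican(3) + blossoms(2) = 7 ✓
Line 3: color(2) + howls(1) + through(1) + tide(1) = 5 ✓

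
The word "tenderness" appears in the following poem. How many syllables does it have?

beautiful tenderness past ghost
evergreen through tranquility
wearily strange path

3

"tenderness" has 3 syllables.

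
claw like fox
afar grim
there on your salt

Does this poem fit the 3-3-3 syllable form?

Line 1: claw (1), like (1), fox (1) → 3 ✓
Line 2: afar (2), grim (1) → 3 ✓
Line 3: there (1), on (1), your (1), salt (1) → 4 (expected 3)

No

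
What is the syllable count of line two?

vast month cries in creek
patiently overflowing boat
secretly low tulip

Line two: patiently(3) + overflowing(4) + boat(1) = 8

8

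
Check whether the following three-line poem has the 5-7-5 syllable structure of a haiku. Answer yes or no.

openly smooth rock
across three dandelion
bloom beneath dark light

Line 1: "openly smooth rock": 3+1+1 = 5 ✓
Line 2: "across three dandelion": 2+1+4 = 7 ✓
Line 3: "bloom beneath dark light": 1+2+1+1 = 5 ✓

Yes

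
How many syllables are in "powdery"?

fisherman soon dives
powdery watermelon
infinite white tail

3

"powdery" has 3 syllables.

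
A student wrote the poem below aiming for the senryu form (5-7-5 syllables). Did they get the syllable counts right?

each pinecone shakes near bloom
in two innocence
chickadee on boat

No

Line 1: "each pinecone shakes near bloom": 1+2+1+1+1 = 6 (expected 5)
Line 2: "in two innocence": 1+1+3 = 5 (expected 7)
Line 3: "chickadee on boat": 3+1+1 = 5 ✓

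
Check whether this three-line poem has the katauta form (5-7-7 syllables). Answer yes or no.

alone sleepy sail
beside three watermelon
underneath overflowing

Yes

Line 1: "alone sleepy sail": 2+2+1 = 5 ✓
Line 2: "beside three watermelon": 2+1+4 = 7 ✓
Line 3: "underneath overflowing": 3+4 = 7 ✓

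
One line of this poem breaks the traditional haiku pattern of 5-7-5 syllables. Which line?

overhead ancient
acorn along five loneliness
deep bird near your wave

Line 1: "overhead ancient": 3+2 = 5 ✓
Line 2: "acorn along five loneliness": 2+2+1+3 = 8 (expected 7)
Line 3: "deep bird near your wave": 1+1+1+1+1 = 5 ✓

The second line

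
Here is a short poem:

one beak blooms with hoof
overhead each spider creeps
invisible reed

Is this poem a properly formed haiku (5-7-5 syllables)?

Line 1: one(1) + beak(1) + blooms(1) + with(1) + hoof(1) = 5 ✓
Line 2: overhead(3) + each(1) + spider(2) + creeps(1) = 7 ✓
Line 3: invisible(4) + reed(1) = 5 ✓

Yes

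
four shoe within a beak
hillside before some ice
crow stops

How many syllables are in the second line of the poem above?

The second line: "hillside before some ice": 2+2+1+1 = 6

6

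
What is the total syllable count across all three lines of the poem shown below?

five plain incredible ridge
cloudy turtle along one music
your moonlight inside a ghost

23

Line 1: five (1), plain (1), incredible (4), ridge (1) → 7
Line 2: cloudy (2), turtle (2), along (2), one (1), music (2) → 9
Line 3: your (1), moonlight (2), inside (2), a (1), ghost (1) → 7
Total: 7 + 9 + 7 = 23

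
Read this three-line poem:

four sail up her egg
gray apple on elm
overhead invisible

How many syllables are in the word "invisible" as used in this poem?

4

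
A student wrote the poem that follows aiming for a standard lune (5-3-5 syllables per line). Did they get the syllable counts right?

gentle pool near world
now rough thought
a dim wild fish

Line 1: gentle (2), pool (1), near (1), world (1) → 5 ✓
Line 2: now (1), rough (1), thought (1) → 3 ✓
Line 3: a (1), dim (1), wild (1), fish (1) → 4 (expected 5)

No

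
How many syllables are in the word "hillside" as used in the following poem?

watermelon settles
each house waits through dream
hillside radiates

2

"hillside" has 2 syllables.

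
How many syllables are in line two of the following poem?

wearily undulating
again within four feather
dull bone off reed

7

Line two: again (2), within (2), four (1), feather (2) → 7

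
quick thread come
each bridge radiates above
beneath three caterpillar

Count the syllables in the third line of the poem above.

The third line: beneath (2), three (1), caterpillar (4) → 7

7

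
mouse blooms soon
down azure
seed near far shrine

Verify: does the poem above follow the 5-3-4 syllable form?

No

Line 1: "mouse blooms soon": 1+1+1 = 3 (expected 5)
Line 2: "down azure": 1+2 = 3 ✓
Line 3: "seed near far shrine": 1+1+1+1 = 4 ✓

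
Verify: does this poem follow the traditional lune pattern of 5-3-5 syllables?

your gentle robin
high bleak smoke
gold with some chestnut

Line 1: your(1) + gentle(2) + robin(2) = 5 ✓
Line 2: high(1) + bleak(1) + smoke(1) = 3 ✓
Line 3: gold(1) + with(1) + some(1) + chestnut(2) = 5 ✓

Yes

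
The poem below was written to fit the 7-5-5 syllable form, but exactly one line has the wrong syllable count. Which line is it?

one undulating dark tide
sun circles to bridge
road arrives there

Line 3

Line 1: one (1), undulating (4), dark (1), tide (1) → 7 ✓
Line 2: sun (1), circles (2), to (1), bridge (1) → 5 ✓
Line 3: road (1), arrives (2), there (1) → 4 (expected 5)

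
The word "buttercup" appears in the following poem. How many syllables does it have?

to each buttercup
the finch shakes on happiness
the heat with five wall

"buttercup" has 3 syllables.

3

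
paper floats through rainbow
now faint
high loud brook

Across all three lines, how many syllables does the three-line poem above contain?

Line 1: paper (2), floats (1), through (1), rainbow (2) → 6
Line 2: now (1), faint (1) → 2
Line 3: high (1), loud (1), brook (1) → 3
Total: 6 + 2 + 3 = 11

11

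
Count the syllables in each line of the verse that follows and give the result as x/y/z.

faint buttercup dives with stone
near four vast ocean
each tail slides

7/5/3

Line 1: faint(1) + buttercup(3) + dives(1) + with(1) + stone(1) = 7
Line 2: near(1) + four(1) + vast(1) + ocean(2) = 5
Line 3: each(1) + tail(1) + slides(1) = 3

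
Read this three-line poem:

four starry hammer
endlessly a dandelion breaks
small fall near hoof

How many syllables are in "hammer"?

2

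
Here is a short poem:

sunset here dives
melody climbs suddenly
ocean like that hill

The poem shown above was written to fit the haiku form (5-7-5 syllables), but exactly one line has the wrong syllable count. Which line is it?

Line 1: "sunset here dives": 2+1+1 = 4 (expected 5)
Line 2: "melody climbs suddenly": 3+1+3 = 7 ✓
Line 3: "ocean like that hill": 2+1+1+1 = 5 ✓

Line 1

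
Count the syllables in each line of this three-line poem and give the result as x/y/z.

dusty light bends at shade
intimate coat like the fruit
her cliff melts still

Line 1: dusty(2) + light(1) + bends(1) + at(1) + shade(1) = 6
Line 2: intimate(3) + coat(1) + like(1) + the(1) + fruit(1) = 7
Line 3: her(1) + cliff(1) + melts(1) + still(1) = 4

6/7/4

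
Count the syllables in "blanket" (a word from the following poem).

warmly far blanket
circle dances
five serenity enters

2

"blanket" has 2 syllables.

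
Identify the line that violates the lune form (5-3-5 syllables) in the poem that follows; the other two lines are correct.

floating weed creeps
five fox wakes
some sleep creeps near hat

The first line

Line 1: floating (2), weed (1), creeps (1) → 4 (expected 5)
Line 2: five (1), fox (1), wakes (1) → 3 ✓
Line 3: some (1), sleep (1), creeps (1), near (1), hat (1) → 5 ✓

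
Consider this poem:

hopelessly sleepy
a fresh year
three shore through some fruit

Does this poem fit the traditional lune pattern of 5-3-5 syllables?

Yes

Line 1: hopelessly(3) + sleepy(2) = 5 ✓
Line 2: a(1) + fresh(1) + year(1) = 3 ✓
Line 3: three(1) + shore(1) + through(1) + some(1) + fruit(1) = 5 ✓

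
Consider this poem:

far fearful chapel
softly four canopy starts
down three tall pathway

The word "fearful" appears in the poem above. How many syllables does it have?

2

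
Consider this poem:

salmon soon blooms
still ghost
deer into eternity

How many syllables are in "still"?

1

"still" has 1 syllable.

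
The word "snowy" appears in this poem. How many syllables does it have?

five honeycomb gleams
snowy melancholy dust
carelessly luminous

2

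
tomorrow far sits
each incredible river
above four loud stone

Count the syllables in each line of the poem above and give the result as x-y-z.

Line 1: tomorrow (3), far (1), sits (1) → 5
Line 2: each (1), incredible (4), river (2) → 7
Line 3: above (2), four (1), loud (1), stone (1) → 5

5-7-5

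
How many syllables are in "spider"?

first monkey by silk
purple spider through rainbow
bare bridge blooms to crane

2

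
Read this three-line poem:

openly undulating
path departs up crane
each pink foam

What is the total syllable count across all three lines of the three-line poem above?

15

Line 1: openly (3), undulating (4) → 7
Line 2: path (1), departs (2), up (1), crane (1) → 5
Line 3: each (1), pink (1), foam (1) → 3
Total: 7 + 5 + 3 = 15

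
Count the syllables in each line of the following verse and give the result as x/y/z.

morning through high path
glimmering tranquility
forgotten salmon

Line 1: morning (2), through (1), high (1), path (1) → 5
Line 2: glimmering (3), tranquility (4) → 7
Line 3: forgotten (3), salmon (2) → 5

5/7/5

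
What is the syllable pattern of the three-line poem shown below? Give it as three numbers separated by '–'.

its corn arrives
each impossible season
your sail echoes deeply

4–7–6

Line 1: its(1) + corn(1) + arrives(2) = 4
Line 2: each(1) + impossible(4) + season(2) = 7
Line 3: your(1) + sail(1) + echoes(2) + deeply(2) = 6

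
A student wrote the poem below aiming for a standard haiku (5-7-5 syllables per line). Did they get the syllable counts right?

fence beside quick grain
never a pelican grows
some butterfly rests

Line 1: "fence beside quick grain": 1+2+1+1 = 5 ✓
Line 2: "never a pelican grows": 2+1+3+1 = 7 ✓
Line 3: "some butterfly rests": 1+3+1 = 5 ✓

Yes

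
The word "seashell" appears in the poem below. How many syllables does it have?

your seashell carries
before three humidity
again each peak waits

"seashell" has 2 syllables.

2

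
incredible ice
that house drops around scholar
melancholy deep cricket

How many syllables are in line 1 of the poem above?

Line 1: "incredible ice": 4+1 = 5

5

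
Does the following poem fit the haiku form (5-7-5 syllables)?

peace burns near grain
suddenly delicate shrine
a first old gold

Line 1: peace (1), burns (1), near (1), grain (1) → 4 (expected 5)
Line 2: suddenly (3), delicate (3), shrine (1) → 7 ✓
Line 3: a (1), first (1), old (1), gold (1) → 4 (expected 5)

No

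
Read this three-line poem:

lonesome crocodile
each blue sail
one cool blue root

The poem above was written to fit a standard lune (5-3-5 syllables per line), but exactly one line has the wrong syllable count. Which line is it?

Line 1: lonesome (2), crocodile (3) → 5 ✓
Line 2: each (1), blue (1), sail (1) → 3 ✓
Line 3: one (1), cool (1), blue (1), root (1) → 4 (expected 5)

Line 3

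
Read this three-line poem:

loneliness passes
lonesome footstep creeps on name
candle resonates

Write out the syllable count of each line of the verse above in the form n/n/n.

5/7/5

Line 1: loneliness(3) + passes(2) = 5
Line 2: lonesome(2) + footstep(2) + creeps(1) + on(1) + name(1) = 7
Line 3: candle(2) + resonates(3) = 5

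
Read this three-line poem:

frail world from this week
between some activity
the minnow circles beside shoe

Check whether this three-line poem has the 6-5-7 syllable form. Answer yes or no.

Line 1: frail(1) + world(1) + from(1) + this(1) + week(1) = 5 (expected 6)
Line 2: between(2) + some(1) + activity(4) = 7 (expected 5)
Line 3: the(1) + minnow(2) + circles(2) + beside(2) + shoe(1) = 8 (expected 7)

No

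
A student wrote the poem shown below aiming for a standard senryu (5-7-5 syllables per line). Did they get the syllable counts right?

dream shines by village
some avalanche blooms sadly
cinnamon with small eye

Line 1: dream(1) + shines(1) + by(1) + village(2) = 5 ✓
Line 2: some(1) + avalanche(3) + blooms(1) + sadly(2) = 7 ✓
Line 3: cinnamon(3) + with(1) + small(1) + eye(1) = 6 (expected 5)

No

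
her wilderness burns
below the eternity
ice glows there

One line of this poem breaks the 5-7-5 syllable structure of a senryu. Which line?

Line 1: her(1) + wilderness(3) + burns(1) = 5 ✓
Line 2: below(2) + the(1) + eternity(4) = 7 ✓
Line 3: ice(1) + glows(1) + there(1) = 3 (expected 5)

The third line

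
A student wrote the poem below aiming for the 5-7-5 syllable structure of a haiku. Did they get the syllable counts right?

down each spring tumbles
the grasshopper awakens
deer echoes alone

Yes

Line 1: down (1), each (1), spring (1), tumbles (2) → 5 ✓
Line 2: the (1), grasshopper (3), awakens (3) → 7 ✓
Line 3: deer (1), echoes (2), alone (2) → 5 ✓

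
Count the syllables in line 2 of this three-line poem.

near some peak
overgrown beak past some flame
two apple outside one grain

Line 2: "overgrown beak past some flame": 3+1+1+1+1 = 7

7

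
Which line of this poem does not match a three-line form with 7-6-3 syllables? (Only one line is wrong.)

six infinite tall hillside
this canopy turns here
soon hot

Line 1: six(1) + infinite(3) + tall(1) + hillside(2) = 7 ✓
Line 2: this(1) + canopy(3) + turns(1) + here(1) = 6 ✓
Line 3: soon(1) + hot(1) = 2 (expected 3)

Line 3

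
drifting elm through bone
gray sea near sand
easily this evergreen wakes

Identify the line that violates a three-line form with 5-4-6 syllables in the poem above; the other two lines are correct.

Line 1: drifting(2) + elm(1) + through(1) + bone(1) = 5 ✓
Line 2: gray(1) + sea(1) + near(1) + sand(1) = 4 ✓
Line 3: easily(3) + this(1) + evergreen(3) + wakes(1) = 8 (expected 6)

The third line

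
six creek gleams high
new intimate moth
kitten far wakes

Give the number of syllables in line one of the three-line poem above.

Line one: six (1), creek (1), gleams (1), high (1) → 4

4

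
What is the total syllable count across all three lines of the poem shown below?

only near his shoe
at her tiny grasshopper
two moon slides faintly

Line 1: only(2) + near(1) + his(1) + shoe(1) = 5
Line 2: at(1) + her(1) + tiny(2) + grasshopper(3) = 7
Line 3: two(1) + moon(1) + slides(1) + faintly(2) = 5
Total: 5 + 7 + 5 = 17

17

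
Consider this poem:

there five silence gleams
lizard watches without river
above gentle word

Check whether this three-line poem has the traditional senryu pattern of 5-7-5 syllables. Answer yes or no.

Line 1: there(1) + five(1) + silence(2) + gleams(1) = 5 ✓
Line 2: lizard(2) + watches(2) + without(2) + river(2) = 8 (expected 7)
Line 3: above(2) + gentle(2) + word(1) = 5 ✓

No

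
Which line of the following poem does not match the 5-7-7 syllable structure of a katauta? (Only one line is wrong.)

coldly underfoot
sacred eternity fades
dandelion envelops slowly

The third line

Line 1: coldly(2) + underfoot(3) = 5 ✓
Line 2: sacred(2) + eternity(4) + fades(1) = 7 ✓
Line 3: dandelion(4) + envelops(3) + slowly(2) = 9 (expected 7)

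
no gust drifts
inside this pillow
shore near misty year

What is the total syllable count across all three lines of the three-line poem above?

Line 1: no (1), gust (1), drifts (1) → 3
Line 2: inside (2), this (1), pillow (2) → 5
Line 3: shore (1), near (1), misty (2), year (1) → 5
Total: 3 + 5 + 5 = 13

13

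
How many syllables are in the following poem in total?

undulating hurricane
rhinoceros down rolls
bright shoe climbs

Line 1: "undulating hurricane": 4+3 = 7
Line 2: "rhinoceros down rolls": 4+1+1 = 6
Line 3: "bright shoe climbs": 1+1+1 = 3
Total: 7 + 6 + 3 = 16

16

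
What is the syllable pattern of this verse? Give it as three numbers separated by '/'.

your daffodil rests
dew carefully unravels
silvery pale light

5/7/5

Line 1: your (1), daffodil (3), rests (1) → 5
Line 2: dew (1), carefully (3), unravels (3) → 7
Line 3: silvery (3), pale (1), light (1) → 5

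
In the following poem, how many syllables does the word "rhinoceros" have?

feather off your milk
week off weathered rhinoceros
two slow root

4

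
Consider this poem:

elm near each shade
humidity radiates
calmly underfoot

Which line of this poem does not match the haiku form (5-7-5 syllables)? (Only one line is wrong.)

Line 1: "elm near each shade": 1+1+1+1 = 4 (expected 5)
Line 2: "humidity radiates": 4+3 = 7 ✓
Line 3: "calmly underfoot": 2+3 = 5 ✓

Line 1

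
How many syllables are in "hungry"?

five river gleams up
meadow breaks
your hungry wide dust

2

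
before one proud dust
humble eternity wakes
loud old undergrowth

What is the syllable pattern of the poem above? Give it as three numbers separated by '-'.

Line 1: before (2), one (1), proud (1), dust (1) → 5
Line 2: humble (2), eternity (4), wakes (1) → 7
Line 3: loud (1), old (1), undergrowth (3) → 5

5-7-5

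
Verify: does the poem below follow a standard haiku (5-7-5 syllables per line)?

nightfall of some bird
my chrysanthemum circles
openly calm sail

Line 1: "nightfall of some bird": 2+1+1+1 = 5 ✓
Line 2: "my chrysanthemum circles": 1+4+2 = 7 ✓
Line 3: "openly calm sail": 3+1+1 = 5 ✓

Yes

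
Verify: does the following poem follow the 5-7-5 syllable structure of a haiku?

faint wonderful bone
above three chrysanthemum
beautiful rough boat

Yes

Line 1: faint (1), wonderful (3), bone (1) → 5 ✓
Line 2: above (2), three (1), chrysanthemum (4) → 7 ✓
Line 3: beautiful (3), rough (1), boat (1) → 5 ✓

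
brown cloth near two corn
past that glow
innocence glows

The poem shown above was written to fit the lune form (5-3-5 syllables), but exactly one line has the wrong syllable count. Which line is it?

The third line

Line 1: brown(1) + cloth(1) + near(1) + two(1) + corn(1) = 5 ✓
Line 2: past(1) + that(1) + glow(1) = 3 ✓
Line 3: innocence(3) + glows(1) = 4 (expected 5)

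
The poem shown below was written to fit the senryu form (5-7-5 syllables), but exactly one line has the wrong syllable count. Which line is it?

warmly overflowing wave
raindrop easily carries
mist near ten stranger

Line 1: warmly(2) + overflowing(4) + wave(1) = 7 (expected 5)
Line 2: raindrop(2) + easily(3) + carries(2) = 7 ✓
Line 3: mist(1) + near(1) + ten(1) + stranger(2) = 5 ✓

Line 1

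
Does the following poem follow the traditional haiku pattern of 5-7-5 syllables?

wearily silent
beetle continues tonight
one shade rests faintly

Line 1: wearily(3) + silent(2) = 5 ✓
Line 2: beetle(2) + continues(3) + tonight(2) = 7 ✓
Line 3: one(1) + shade(1) + rests(1) + faintly(2) = 5 ✓

Yes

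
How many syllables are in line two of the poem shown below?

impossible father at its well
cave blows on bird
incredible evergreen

4

Line two: "cave blows on bird": 1+1+1+1 = 4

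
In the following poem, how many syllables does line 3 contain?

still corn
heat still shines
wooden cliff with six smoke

6

Line 3: wooden(2) + cliff(1) + with(1) + six(1) + smoke(1) = 6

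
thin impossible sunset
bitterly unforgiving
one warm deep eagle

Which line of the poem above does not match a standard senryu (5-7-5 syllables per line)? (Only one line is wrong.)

Line 1: "thin impossible sunset": 1+4+2 = 7 (expected 5)
Line 2: "bitterly unforgiving": 3+4 = 7 ✓
Line 3: "one warm deep eagle": 1+1+1+2 = 5 ✓

The first line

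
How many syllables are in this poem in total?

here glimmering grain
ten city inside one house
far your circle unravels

19

Line 1: "here glimmering grain": 1+3+1 = 5
Line 2: "ten city inside one house": 1+2+2+1+1 = 7
Line 3: "far your circle unravels": 1+1+2+3 = 7
Total: 5 + 7 + 7 = 19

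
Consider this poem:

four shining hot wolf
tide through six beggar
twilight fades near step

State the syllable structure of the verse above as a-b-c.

5-5-5

Line 1: four(1) + shining(2) + hot(1) + wolf(1) = 5
Line 2: tide(1) + through(1) + six(1) + beggar(2) = 5
Line 3: twilight(2) + fades(1) + near(1) + step(1) = 5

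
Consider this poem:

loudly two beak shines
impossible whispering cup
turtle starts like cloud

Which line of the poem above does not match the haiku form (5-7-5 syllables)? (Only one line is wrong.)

Line 2

Line 1: loudly (2), two (1), beak (1), shines (1) → 5 ✓
Line 2: impossible (4), whispering (3), cup (1) → 8 (expected 7)
Line 3: turtle (2), starts (1), like (1), cloud (1) → 5 ✓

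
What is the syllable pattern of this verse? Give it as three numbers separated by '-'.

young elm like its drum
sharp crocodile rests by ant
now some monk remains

5-7-5

Line 1: young(1) + elm(1) + like(1) + its(1) + drum(1) = 5
Line 2: sharp(1) + crocodile(3) + rests(1) + by(1) + ant(1) = 7
Line 3: now(1) + some(1) + monk(1) + remains(2) = 5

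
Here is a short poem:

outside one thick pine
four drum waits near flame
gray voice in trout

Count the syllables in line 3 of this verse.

Line 3: gray(1) + voice(1) + in(1) + trout(1) = 4

4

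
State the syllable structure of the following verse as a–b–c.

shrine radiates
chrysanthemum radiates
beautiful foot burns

4–7–5

Line 1: shrine(1) + radiates(3) = 4
Line 2: chrysanthemum(4) + radiates(3) = 7
Line 3: beautiful(3) + foot(1) + burns(1) = 5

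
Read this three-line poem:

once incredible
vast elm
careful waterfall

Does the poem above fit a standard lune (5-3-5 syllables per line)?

Line 1: once (1), incredible (4) → 5 ✓
Line 2: vast (1), elm (1) → 2 (expected 3)
Line 3: careful (2), waterfall (3) → 5 ✓

No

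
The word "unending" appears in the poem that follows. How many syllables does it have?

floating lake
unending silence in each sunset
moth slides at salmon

3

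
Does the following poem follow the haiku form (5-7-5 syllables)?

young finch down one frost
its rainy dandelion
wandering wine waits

Line 1: young (1), finch (1), down (1), one (1), frost (1) → 5 ✓
Line 2: its (1), rainy (2), dandelion (4) → 7 ✓
Line 3: wandering (3), wine (1), waits (1) → 5 ✓

Yes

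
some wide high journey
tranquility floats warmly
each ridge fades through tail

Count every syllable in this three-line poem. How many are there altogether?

Line 1: "some wide high journey": 1+1+1+2 = 5
Line 2: "tranquility floats warmly": 4+1+2 = 7
Line 3: "each ridge fades through tail": 1+1+1+1+1 = 5
Total: 5 + 7 + 5 = 17

17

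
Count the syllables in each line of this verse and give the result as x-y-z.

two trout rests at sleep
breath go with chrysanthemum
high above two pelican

5-7-7

Line 1: "two trout rests at sleep": 1+1+1+1+1 = 5
Line 2: "breath go with chrysanthemum": 1+1+1+4 = 7
Line 3: "high above two pelican": 1+2+1+3 = 7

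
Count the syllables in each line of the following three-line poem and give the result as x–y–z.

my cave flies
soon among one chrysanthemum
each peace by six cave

3–8–5

Line 1: "my cave flies": 1+1+1 = 3
Line 2: "soon among one chrysanthemum": 1+2+1+4 = 8
Line 3: "each peace by six cave": 1+1+1+1+1 = 5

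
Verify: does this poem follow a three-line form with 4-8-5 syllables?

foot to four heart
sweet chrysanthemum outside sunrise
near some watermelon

Line 1: foot (1), to (1), four (1), heart (1) → 4 ✓
Line 2: sweet (1), chrysanthemum (4), outside (2), sunrise (2) → 9 (expected 8)
Line 3: near (1), some (1), watermelon (4) → 6 (expected 5)

No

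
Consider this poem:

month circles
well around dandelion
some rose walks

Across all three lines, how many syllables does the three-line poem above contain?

Line 1: "month circles": 1+2 = 3
Line 2: "well around dandelion": 1+2+4 = 7
Line 3: "some rose walks": 1+1+1 = 3
Total: 3 + 7 + 3 = 13

13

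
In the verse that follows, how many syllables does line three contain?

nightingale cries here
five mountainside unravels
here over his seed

5

Line three: here(1) + over(2) + his(1) + seed(1) = 5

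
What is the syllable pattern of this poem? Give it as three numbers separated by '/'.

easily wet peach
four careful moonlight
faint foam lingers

5/5/4

Line 1: "easily wet peach": 3+1+1 = 5
Line 2: "four careful moonlight": 1+2+2 = 5
Line 3: "faint foam lingers": 1+1+2 = 4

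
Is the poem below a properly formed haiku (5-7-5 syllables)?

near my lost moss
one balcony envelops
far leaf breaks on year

Line 1: "near my lost moss": 1+1+1+1 = 4 (expected 5)
Line 2: "one balcony envelops": 1+3+3 = 7 ✓
Line 3: "far leaf breaks on year": 1+1+1+1+1 = 5 ✓

No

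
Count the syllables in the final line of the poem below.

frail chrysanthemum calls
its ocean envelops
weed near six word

The final line: weed(1) + near(1) + six(1) + word(1) = 4

4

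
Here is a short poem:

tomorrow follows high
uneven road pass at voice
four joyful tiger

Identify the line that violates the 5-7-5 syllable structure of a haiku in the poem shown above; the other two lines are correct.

Line 1

Line 1: tomorrow(3) + follows(2) + high(1) = 6 (expected 5)
Line 2: uneven(3) + road(1) + pass(1) + at(1) + voice(1) = 7 ✓
Line 3: four(1) + joyful(2) + tiger(2) = 5 ✓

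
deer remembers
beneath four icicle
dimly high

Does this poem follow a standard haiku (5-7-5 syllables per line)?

No

Line 1: deer (1), remembers (3) → 4 (expected 5)
Line 2: beneath (2), four (1), icicle (3) → 6 (expected 7)
Line 3: dimly (2), high (1) → 3 (expected 5)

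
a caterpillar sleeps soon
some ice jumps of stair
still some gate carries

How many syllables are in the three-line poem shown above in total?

Line 1: a (1), caterpillar (4), sleeps (1), soon (1) → 7
Line 2: some (1), ice (1), jumps (1), of (1), stair (1) → 5
Line 3: still (1), some (1), gate (1), carries (2) → 5
Total: 7 + 5 + 5 = 17

17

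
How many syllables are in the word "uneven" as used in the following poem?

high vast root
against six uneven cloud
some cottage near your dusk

3

"uneven" has 3 syllables.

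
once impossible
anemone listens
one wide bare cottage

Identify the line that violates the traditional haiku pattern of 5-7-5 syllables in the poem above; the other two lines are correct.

Line 2

Line 1: once (1), impossible (4) → 5 ✓
Line 2: anemone (4), listens (2) → 6 (expected 7)
Line 3: one (1), wide (1), bare (1), cottage (2) → 5 ✓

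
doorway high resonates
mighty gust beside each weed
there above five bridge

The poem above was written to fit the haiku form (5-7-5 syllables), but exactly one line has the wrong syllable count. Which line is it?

Line 1: doorway (2), high (1), resonates (3) → 6 (expected 5)
Line 2: mighty (2), gust (1), beside (2), each (1), weed (1) → 7 ✓
Line 3: there (1), above (2), five (1), bridge (1) → 5 ✓

The first line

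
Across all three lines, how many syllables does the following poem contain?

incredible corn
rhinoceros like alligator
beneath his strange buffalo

21

Line 1: incredible(4) + corn(1) = 5
Line 2: rhinoceros(4) + like(1) + alligator(4) = 9
Line 3: beneath(2) + his(1) + strange(1) + buffalo(3) = 7
Total: 5 + 9 + 7 = 21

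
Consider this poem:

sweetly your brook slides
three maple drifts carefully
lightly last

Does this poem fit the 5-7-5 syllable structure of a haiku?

Line 1: sweetly(2) + your(1) + brook(1) + slides(1) = 5 ✓
Line 2: three(1) + maple(2) + drifts(1) + carefully(3) = 7 ✓
Line 3: lightly(2) + last(1) = 3 (expected 5)

No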